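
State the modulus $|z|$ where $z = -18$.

|z| = sqrt(a^2 + b^2) = sqrt((-18)^2 + 0^2) = sqrt(324) = 18


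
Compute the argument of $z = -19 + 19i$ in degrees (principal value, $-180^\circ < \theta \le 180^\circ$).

θ = arctan(b/a) = arctan(19/-19) (quadrant-adjusted) = 135°


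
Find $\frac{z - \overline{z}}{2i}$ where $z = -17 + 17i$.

z - conjugate(z) = 2bi
(z - conjugate(z))/(2i) = 2bi/(2i) = b = 17


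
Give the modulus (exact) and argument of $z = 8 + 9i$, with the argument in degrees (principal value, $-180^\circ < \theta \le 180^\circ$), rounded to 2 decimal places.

|z| = sqrt(8^2 + 9^2) = sqrt(145)
arg(z) = arctan(b/a) = arctan(9/8) (quadrant-adjusted) = 48.37°


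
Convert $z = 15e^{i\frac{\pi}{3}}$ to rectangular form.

a = r cos θ = 15 * 1/2 = 15/2
b = r sin θ = 15 * sqrt(3)/2 = 15*sqrt(3)/2
z = 15/2 + (15*sqrt(3)/2)i


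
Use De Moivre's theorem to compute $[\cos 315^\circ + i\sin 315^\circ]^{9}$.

By De Moivre: z^n = r^n(cos(nθ) + i sin(nθ))
= 1^9(cos(9*315°) + i sin(9*315°))
= 1(cos 315° + i sin 315°)
= sqrt(2)/2 - (sqrt(2)/2)i


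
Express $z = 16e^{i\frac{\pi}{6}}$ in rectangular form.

a = r cos θ = 16 * sqrt(3)/2 = 8*sqrt(3)
b = r sin θ = 16 * 1/2 = 8
z = 8*sqrt(3) + 8i


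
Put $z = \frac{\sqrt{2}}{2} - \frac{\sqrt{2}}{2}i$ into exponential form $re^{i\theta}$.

r = |z| = sqrt((sqrt(2)/2)^2 + (-sqrt(2)/2)^2) = sqrt(1/2 + 1/2) = sqrt(1) = 1
θ = arctan(b/a) = arctan(-0.7071/0.7071) (quadrant-adjusted) = -45° = -π/4
z = 1e^(-i*π/4)


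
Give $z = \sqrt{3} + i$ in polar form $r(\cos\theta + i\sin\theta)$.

r = |z| = sqrt(a^2 + b^2) = sqrt((sqrt(3))^2 + (1)^2) = sqrt(3 + 1) = sqrt(4) = 2
θ = arctan(b/a) = arctan(1/1.7321) (quadrant-adjusted) = 30°
z = 2(cos 30° + i sin 30°)


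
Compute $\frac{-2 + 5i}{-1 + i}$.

Multiply numerator and denominator by conjugate (-1 - i):
= (-2 + 5i)(-1 - i) / ((-1)^2 + 1^2)
= (7 - 3i) / 2
= 7/2 - (3/2)i


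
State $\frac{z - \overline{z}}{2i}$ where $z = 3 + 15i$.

z - conjugate(z) = 2bi
(z - conjugate(z))/(2i) = 2bi/(2i) = b = 15


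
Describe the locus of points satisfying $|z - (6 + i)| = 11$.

|z - z0| = r describes a circle centered at z0 with radius r
Here z0 = 6 + i and r = 11
Locus: Circle centered at (6, 1) with radius 11


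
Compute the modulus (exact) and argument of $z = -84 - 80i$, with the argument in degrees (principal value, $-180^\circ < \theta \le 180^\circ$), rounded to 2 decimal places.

|z| = sqrt((-84)^2 + (-80)^2) = 116
arg(z) = arctan(b/a) = arctan(-80/-84) (quadrant-adjusted) = -136.40°


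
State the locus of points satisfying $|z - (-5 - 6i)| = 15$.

|z - z0| = r describes a circle centered at z0 with radius r
Here z0 = -5 - 6i and r = 15
Locus: Circle centered at (-5, -6) with radius 15


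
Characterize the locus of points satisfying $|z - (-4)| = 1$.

|z - z0| = r describes a circle centered at z0 with radius r
Here z0 = -4 and r = 1
Locus: Circle centered at (-4, 0) with radius 1


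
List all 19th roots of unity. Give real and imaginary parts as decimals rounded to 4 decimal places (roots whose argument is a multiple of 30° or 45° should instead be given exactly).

ω_k = e^(2πik/19) = cos(2πk/19) + i sin(2πk/19) for k = 0, 1, ..., 18
Roots: 1, 0.9458 + 0.3247i, 0.7891 + 0.6142i, 0.5469 + 0.8372i, 0.2455 + 0.9694i, -0.0826 + 0.9966i, -0.4017 + 0.9158i, -0.6773 + 0.7357i, -0.8795 + 0.4759i, -0.9864 + 0.1646i, -0.9864 - 0.1646i, -0.8795 - 0.4759i, -0.6773 - 0.7357i, -0.4017 - 0.9158i, -0.0826 - 0.9966i, 0.2455 - 0.9694i, 0.5469 - 0.8372i, 0.7891 - 0.6142i, 0.9458 - 0.3247i


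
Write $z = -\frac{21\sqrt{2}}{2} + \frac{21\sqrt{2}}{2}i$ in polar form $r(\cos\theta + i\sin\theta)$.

r = |z| = sqrt(a^2 + b^2) = sqrt((-21*sqrt(2)/2)^2 + (21*sqrt(2)/2)^2) = sqrt(441/2 + 441/2) = sqrt(441) = 21
θ = arctan(b/a) = arctan(14.8492/-14.8492) (quadrant-adjusted) = 135°
z = 21(cos 135° + i sin 135°)


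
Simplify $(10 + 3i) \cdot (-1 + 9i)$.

(a1*a2 - b1*b2) + (a1*b2 + b1*a2)i
= (-10 - 27) + (90 + (-3))i
= -37 + 87i


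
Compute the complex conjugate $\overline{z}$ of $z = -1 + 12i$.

If z = a + bi, then conjugate(z) = a - bi
conjugate(-1 + 12i) = -1 - 12i


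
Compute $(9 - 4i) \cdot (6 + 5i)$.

(a1*a2 - b1*b2) + (a1*b2 + b1*a2)i
= (54 - (-20)) + (45 + (-24))i
= 74 + 21i


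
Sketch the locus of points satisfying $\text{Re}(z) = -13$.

Re(z) = x where z = x + yi; the equation x = -13 is satisfied by all points with that x-coordinate
Locus: Vertical line x = -13


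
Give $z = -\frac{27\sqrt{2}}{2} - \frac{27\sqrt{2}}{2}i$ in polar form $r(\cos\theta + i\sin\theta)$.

r = |z| = sqrt(a^2 + b^2) = sqrt((-27*sqrt(2)/2)^2 + (-27*sqrt(2)/2)^2) = sqrt(729/2 + 729/2) = sqrt(729) = 27
θ = arctan(b/a) = arctan(-19.0919/-19.0919) (quadrant-adjusted) = 225°
z = 27(cos 225° + i sin 225°)


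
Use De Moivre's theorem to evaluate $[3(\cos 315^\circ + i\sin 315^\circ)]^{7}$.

By De Moivre: z^n = r^n(cos(nθ) + i sin(nθ))
= 3^7(cos(7*315°) + i sin(7*315°))
= 2187(cos 45° + i sin 45°)
= 2187*sqrt(2)/2 + (2187*sqrt(2)/2)i


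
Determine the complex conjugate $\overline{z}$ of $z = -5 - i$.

If z = a + bi, then conjugate(z) = a - bi
conjugate(-5 - i) = -5 + i


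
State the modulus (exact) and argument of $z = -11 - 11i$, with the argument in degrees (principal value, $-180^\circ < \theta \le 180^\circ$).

|z| = sqrt((-11)^2 + (-11)^2) = sqrt(242)
arg(z) = arctan(b/a) = arctan(-11/-11) (quadrant-adjusted) = -135°


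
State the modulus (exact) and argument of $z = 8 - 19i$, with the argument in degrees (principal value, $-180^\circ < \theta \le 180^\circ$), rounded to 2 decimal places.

|z| = sqrt(8^2 + (-19)^2) = sqrt(425)
arg(z) = arctan(b/a) = arctan(-19/8) (quadrant-adjusted) = -67.17°


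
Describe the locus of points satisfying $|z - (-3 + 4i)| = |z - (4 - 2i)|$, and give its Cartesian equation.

|z - z1| = |z - z2| means z is equidistant from z1 and z2,
i.e. the perpendicular bisector of the segment from (-3, 4) to (4, -2) (midpoint (1/2, 1)).
With z = x + yi, square both sides:
(x - (-3))^2 + (y - 4)^2 = (x - 4)^2 + (y - (-2))^2
The x^2 and y^2 terms cancel: 14x + (-12)y = 20 - 25 = -5
Simplify: 14x - 12y = -5
Locus: Perpendicular bisector of the segment from (-3, 4) to (4, -2): the line 14x - 12y = -5


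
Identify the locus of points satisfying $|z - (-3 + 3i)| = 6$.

|z - z0| = r describes a circle centered at z0 with radius r
Here z0 = -3 + 3i and r = 6
Locus: Circle centered at (-3, 3) with radius 6


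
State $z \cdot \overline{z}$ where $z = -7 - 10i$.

z * conjugate(z) = |z|^2 = a^2 + b^2
= (-7)^2 + (-10)^2 = 149


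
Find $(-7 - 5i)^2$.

(a + bi)^2 = a^2 - b^2 + 2abi
= (-7)^2 - (-5)^2 + 2*(-7)*(-5)i
= 24 + 70i


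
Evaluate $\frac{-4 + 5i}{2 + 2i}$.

Multiply numerator and denominator by conjugate (2 - 2i):
= (-4 + 5i)(2 - 2i) / (2^2 + 2^2)
= (2 + 18i) / 8
Divide through by 2: (1 + 9i) / 4
= 1/4 + (9/4)i


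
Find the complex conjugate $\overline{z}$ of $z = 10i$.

If z = a + bi, then conjugate(z) = a - bi
conjugate(10i) = -10i


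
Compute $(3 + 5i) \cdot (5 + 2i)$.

(a1*a2 - b1*b2) + (a1*b2 + b1*a2)i
= (15 - 10) + (6 + 25)i
= 5 + 31i


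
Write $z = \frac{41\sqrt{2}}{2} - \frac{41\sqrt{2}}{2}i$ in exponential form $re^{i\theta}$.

r = |z| = sqrt((41*sqrt(2)/2)^2 + (-41*sqrt(2)/2)^2) = sqrt(1681/2 + 1681/2) = sqrt(1681) = 41
θ = arctan(b/a) = arctan(-28.9914/28.9914) (quadrant-adjusted) = -45° = -π/4
z = 41e^(-i*π/4)


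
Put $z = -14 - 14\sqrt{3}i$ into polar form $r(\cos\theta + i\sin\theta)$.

r = |z| = sqrt(a^2 + b^2) = sqrt((-14)^2 + (-14*sqrt(3))^2) = sqrt(196 + 588) = sqrt(784) = 28
θ = arctan(b/a) = arctan(-24.2487/-14) (quadrant-adjusted) = 240°
z = 28(cos 240° + i sin 240°)


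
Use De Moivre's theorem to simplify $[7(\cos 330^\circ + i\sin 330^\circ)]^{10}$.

By De Moivre: z^n = r^n(cos(nθ) + i sin(nθ))
= 7^10(cos(10*330°) + i sin(10*330°))
= 282475249(cos 60° + i sin 60°)
= 282475249/2 + (282475249*sqrt(3)/2)i


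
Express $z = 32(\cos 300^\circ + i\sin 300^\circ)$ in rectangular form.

a = r cos θ = 32 * 1/2 = 16
b = r sin θ = 32 * -sqrt(3)/2 = -16*sqrt(3)
z = 16 - 16*sqrt(3)i


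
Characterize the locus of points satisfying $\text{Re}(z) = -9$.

Re(z) = x where z = x + yi; the equation x = -9 is satisfied by all points with that x-coordinate
Locus: Vertical line x = -9


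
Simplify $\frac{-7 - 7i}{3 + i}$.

Multiply numerator and denominator by conjugate (3 - i):
= (-7 - 7i)(3 - i) / (3^2 + 1^2)
= (-28 - 14i) / 10
Divide through by 2: (-14 - 7i) / 5
= -14/5 - (7/5)i


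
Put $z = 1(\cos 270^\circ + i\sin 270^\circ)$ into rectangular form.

a = r cos θ = 1 * 0 = 0
b = r sin θ = 1 * -1 = -1
z = -i


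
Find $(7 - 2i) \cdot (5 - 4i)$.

(a1*a2 - b1*b2) + (a1*b2 + b1*a2)i
= (35 - 8) + (-28 + (-10))i
= 27 - 38i


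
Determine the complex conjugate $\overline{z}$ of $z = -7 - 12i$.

If z = a + bi, then conjugate(z) = a - bi
conjugate(-7 - 12i) = -7 + 12i


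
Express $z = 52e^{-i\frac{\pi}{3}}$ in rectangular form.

a = r cos θ = 52 * 1/2 = 26
b = r sin θ = 52 * -sqrt(3)/2 = -26*sqrt(3)
z = 26 - 26*sqrt(3)i


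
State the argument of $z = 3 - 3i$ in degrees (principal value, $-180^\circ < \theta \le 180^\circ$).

θ = arctan(b/a) = arctan(-3/3) (quadrant-adjusted) = -45°


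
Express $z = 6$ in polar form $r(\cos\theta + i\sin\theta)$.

r = |z| = sqrt(a^2 + b^2) = sqrt((6)^2 + (0)^2) = sqrt(36 + 0) = sqrt(36) = 6
b = 0 and a > 0, so z lies on the positive real axis: θ = 0°
z = 6(cos 0° + i sin 0°)


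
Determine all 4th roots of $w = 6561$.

|w| = 6561, arg(w) = 0°
Root modulus = 6561^(1/4) = 9
Root arguments: θ_k = (0° + 360°k)/4 for k = 0, 1, ..., 3
Roots: 9, 9i, -9, -9i


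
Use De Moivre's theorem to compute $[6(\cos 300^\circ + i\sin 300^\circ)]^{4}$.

By De Moivre: z^n = r^n(cos(nθ) + i sin(nθ))
= 6^4(cos(4*300°) + i sin(4*300°))
= 1296(cos 120° + i sin 120°)
= -648 + 648*sqrt(3)i


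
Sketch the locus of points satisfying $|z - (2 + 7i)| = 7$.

|z - z0| = r describes a circle centered at z0 with radius r
Here z0 = 2 + 7i and r = 7
Locus: Circle centered at (2, 7) with radius 7


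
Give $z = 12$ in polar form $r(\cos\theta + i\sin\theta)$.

r = |z| = sqrt(a^2 + b^2) = sqrt((12)^2 + (0)^2) = sqrt(144 + 0) = sqrt(144) = 12
b = 0 and a > 0, so z lies on the positive real axis: θ = 0°
z = 12(cos 0° + i sin 0°)


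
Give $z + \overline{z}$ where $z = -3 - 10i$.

z + conjugate(z) = (a + bi) + (a - bi) = 2a
= 2 * (-3) = -6


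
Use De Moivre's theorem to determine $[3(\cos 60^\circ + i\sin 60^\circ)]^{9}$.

By De Moivre: z^n = r^n(cos(nθ) + i sin(nθ))
= 3^9(cos(9*60°) + i sin(9*60°))
= 19683(cos 180° + i sin 180°)
= -19683


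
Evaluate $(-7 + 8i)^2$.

(a + bi)^2 = a^2 - b^2 + 2abi
= (-7)^2 - 8^2 + 2*(-7)*8i
= -15 - 112i


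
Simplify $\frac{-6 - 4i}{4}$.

Divisor is real, so divide each part by 4:
= -3/2 - i


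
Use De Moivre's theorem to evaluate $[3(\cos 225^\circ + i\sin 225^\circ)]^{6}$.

By De Moivre: z^n = r^n(cos(nθ) + i sin(nθ))
= 3^6(cos(6*225°) + i sin(6*225°))
= 729(cos 270° + i sin 270°)
= -729i


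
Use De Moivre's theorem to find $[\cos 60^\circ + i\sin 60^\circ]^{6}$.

By De Moivre: z^n = r^n(cos(nθ) + i sin(nθ))
= 1^6(cos(6*60°) + i sin(6*60°))
= 1(cos 0° + i sin 0°)
= 1


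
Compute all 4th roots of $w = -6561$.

|w| = 6561, arg(w) = 180°
Root modulus = 6561^(1/4) = 9
Root arguments: θ_k = (180° + 360°k)/4 for k = 0, 1, ..., 3
Roots: 9*sqrt(2)/2 + (9*sqrt(2)/2)i, -9*sqrt(2)/2 + (9*sqrt(2)/2)i, -9*sqrt(2)/2 - (9*sqrt(2)/2)i, 9*sqrt(2)/2 - (9*sqrt(2)/2)i


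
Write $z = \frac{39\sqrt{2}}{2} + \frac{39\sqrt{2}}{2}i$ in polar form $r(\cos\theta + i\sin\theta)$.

r = |z| = sqrt(a^2 + b^2) = sqrt((39*sqrt(2)/2)^2 + (39*sqrt(2)/2)^2) = sqrt(1521/2 + 1521/2) = sqrt(1521) = 39
θ = arctan(b/a) = arctan(27.5772/27.5772) (quadrant-adjusted) = 45°
z = 39(cos 45° + i sin 45°)


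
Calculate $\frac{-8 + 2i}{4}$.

Divisor is real, so divide each part by 4:
= -2 + (1/2)i


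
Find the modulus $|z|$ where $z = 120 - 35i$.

|z| = sqrt(a^2 + b^2) = sqrt(120^2 + (-35)^2) = sqrt(15625) = 125


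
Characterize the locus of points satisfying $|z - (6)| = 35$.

|z - z0| = r describes a circle centered at z0 with radius r
Here z0 = 6 and r = 35
Locus: Circle centered at (6, 0) with radius 35


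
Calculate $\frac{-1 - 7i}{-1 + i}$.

Multiply numerator and denominator by conjugate (-1 - i):
= (-1 - 7i)(-1 - i) / ((-1)^2 + 1^2)
= (-6 + 8i) / 2
= -3 + 4i


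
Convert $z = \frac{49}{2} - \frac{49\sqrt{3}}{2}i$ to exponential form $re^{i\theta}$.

r = |z| = sqrt((49/2)^2 + (-49*sqrt(3)/2)^2) = sqrt(2401/4 + 7203/4) = sqrt(2401) = 49
θ = arctan(b/a) = arctan(-42.4352/24.5) (quadrant-adjusted) = -60° = -π/3
z = 49e^(-i*π/3)


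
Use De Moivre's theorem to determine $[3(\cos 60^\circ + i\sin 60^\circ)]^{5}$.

By De Moivre: z^n = r^n(cos(nθ) + i sin(nθ))
= 3^5(cos(5*60°) + i sin(5*60°))
= 243(cos 300° + i sin 300°)
= 243/2 - (243*sqrt(3)/2)i


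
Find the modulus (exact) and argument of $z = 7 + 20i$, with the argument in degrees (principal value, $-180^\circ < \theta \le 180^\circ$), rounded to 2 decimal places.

|z| = sqrt(7^2 + 20^2) = sqrt(449)
arg(z) = arctan(b/a) = arctan(20/7) (quadrant-adjusted) = 70.71°


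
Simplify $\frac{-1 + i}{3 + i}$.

Multiply numerator and denominator by conjugate (3 - i):
= (-1 + i)(3 - i) / (3^2 + 1^2)
= (-2 + 4i) / 10
Divide through by 2: (-1 + 2i) / 5
= -1/5 + (2/5)i


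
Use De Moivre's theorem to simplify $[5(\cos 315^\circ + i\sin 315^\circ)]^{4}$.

By De Moivre: z^n = r^n(cos(nθ) + i sin(nθ))
= 5^4(cos(4*315°) + i sin(4*315°))
= 625(cos 180° + i sin 180°)
= -625


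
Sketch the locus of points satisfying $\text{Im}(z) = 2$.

Im(z) = y where z = x + yi; the equation y = 2 is satisfied by all points with that y-coordinate
Locus: Horizontal line y = 2


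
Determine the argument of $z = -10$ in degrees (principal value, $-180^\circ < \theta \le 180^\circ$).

b = 0 and a < 0, so z lies on the negative real axis: θ = 180°


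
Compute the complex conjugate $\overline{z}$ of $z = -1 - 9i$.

If z = a + bi, then conjugate(z) = a - bi
conjugate(-1 - 9i) = -1 + 9i


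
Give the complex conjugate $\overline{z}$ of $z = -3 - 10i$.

If z = a + bi, then conjugate(z) = a - bi
conjugate(-3 - 10i) = -3 + 10i


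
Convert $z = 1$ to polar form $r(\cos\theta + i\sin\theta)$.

r = |z| = sqrt(a^2 + b^2) = sqrt((1)^2 + (0)^2) = sqrt(1 + 0) = sqrt(1) = 1
b = 0 and a > 0, so z lies on the positive real axis: θ = 0°
z = 1(cos 0° + i sin 0°)


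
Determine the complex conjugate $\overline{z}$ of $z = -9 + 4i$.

If z = a + bi, then conjugate(z) = a - bi
conjugate(-9 + 4i) = -9 - 4i


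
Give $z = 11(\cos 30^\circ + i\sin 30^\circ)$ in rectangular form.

a = r cos θ = 11 * sqrt(3)/2 = 11*sqrt(3)/2
b = r sin θ = 11 * 1/2 = 11/2
z = 11*sqrt(3)/2 + (11/2)i


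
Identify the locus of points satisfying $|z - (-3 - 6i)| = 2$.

|z - z0| = r describes a circle centered at z0 with radius r
Here z0 = -3 - 6i and r = 2
Locus: Circle centered at (-3, -6) with radius 2


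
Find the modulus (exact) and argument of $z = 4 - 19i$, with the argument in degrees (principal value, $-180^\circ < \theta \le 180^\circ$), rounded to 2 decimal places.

|z| = sqrt(4^2 + (-19)^2) = sqrt(377)
arg(z) = arctan(b/a) = arctan(-19/4) (quadrant-adjusted) = -78.11°


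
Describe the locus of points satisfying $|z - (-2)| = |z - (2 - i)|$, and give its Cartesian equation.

|z - z1| = |z - z2| means z is equidistant from z1 and z2,
i.e. the perpendicular bisector of the segment from (-2, 0) to (2, -1) (midpoint (0, -1/2)).
With z = x + yi, square both sides:
(x - (-2))^2 + (y - 0)^2 = (x - 2)^2 + (y - (-1))^2
The x^2 and y^2 terms cancel: 8x + (-2)y = 5 - 4 = 1
Simplify: 8x - 2y = 1
Locus: Perpendicular bisector of the segment from (-2, 0) to (2, -1): the line 8x - 2y = 1


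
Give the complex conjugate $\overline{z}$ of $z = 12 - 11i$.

If z = a + bi, then conjugate(z) = a - bi
conjugate(12 - 11i) = 12 + 11i


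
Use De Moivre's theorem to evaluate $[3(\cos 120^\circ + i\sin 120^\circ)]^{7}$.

By De Moivre: z^n = r^n(cos(nθ) + i sin(nθ))
= 3^7(cos(7*120°) + i sin(7*120°))
= 2187(cos 120° + i sin 120°)
= -2187/2 + (2187*sqrt(3)/2)i


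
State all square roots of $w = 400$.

|w| = 400, arg(w) = 0°
Root modulus = 400^(1/2) = 20
Root arguments: θ_k = (0° + 360°k)/2 for k = 0, 1, ..., 1
Roots: 20, -20


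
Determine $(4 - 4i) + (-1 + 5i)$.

(4 + (-1)) + (-4 + 5)i = 3 + i


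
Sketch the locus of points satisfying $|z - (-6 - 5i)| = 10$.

|z - z0| = r describes a circle centered at z0 with radius r
Here z0 = -6 - 5i and r = 10
Locus: Circle centered at (-6, -5) with radius 10


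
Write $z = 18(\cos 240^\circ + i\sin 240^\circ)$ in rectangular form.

a = r cos θ = 18 * -1/2 = -9
b = r sin θ = 18 * -sqrt(3)/2 = -9*sqrt(3)
z = -9 - 9*sqrt(3)i


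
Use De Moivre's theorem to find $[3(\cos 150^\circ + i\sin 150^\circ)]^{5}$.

By De Moivre: z^n = r^n(cos(nθ) + i sin(nθ))
= 3^5(cos(5*150°) + i sin(5*150°))
= 243(cos 30° + i sin 30°)
= 243*sqrt(3)/2 + (243/2)i


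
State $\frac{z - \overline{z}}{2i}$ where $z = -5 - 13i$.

z - conjugate(z) = 2bi
(z - conjugate(z))/(2i) = 2bi/(2i) = b = -13


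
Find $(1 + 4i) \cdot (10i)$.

(a1*a2 - b1*b2) + (a1*b2 + b1*a2)i
= (0 - 40) + (10 + 0)i
= -40 + 10i


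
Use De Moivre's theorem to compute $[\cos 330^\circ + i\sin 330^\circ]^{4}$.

By De Moivre: z^n = r^n(cos(nθ) + i sin(nθ))
= 1^4(cos(4*330°) + i sin(4*330°))
= 1(cos 240° + i sin 240°)
= -1/2 - (sqrt(3)/2)i


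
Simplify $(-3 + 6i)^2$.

(a + bi)^2 = a^2 - b^2 + 2abi
= (-3)^2 - 6^2 + 2*(-3)*6i
= -27 - 36i


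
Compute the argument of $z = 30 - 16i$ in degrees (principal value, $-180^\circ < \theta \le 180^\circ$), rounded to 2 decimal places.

θ = arctan(b/a) = arctan(-16/30) (quadrant-adjusted) = -28.07°


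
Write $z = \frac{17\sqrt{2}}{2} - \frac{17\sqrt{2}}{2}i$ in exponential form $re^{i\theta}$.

r = |z| = sqrt((17*sqrt(2)/2)^2 + (-17*sqrt(2)/2)^2) = sqrt(289/2 + 289/2) = sqrt(289) = 17
θ = arctan(b/a) = arctan(-12.0208/12.0208) (quadrant-adjusted) = -45° = -π/4
z = 17e^(-i*π/4)


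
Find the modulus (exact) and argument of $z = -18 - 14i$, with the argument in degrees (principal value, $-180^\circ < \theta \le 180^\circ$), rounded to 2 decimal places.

|z| = sqrt((-18)^2 + (-14)^2) = sqrt(520)
arg(z) = arctan(b/a) = arctan(-14/-18) (quadrant-adjusted) = -142.13°


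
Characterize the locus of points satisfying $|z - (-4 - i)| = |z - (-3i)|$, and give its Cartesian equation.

|z - z1| = |z - z2| means z is equidistant from z1 and z2,
i.e. the perpendicular bisector of the segment from (-4, -1) to (0, -3) (midpoint (-2, -2)).
With z = x + yi, square both sides:
(x - (-4))^2 + (y - (-1))^2 = (x - 0)^2 + (y - (-3))^2
The x^2 and y^2 terms cancel: 8x + (-4)y = 9 - 17 = -8
Simplify: 2x - y = -2
Locus: Perpendicular bisector of the segment from (-4, -1) to (0, -3): the line 2x - y = -2


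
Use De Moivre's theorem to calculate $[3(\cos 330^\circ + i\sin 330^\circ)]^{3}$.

By De Moivre: z^n = r^n(cos(nθ) + i sin(nθ))
= 3^3(cos(3*330°) + i sin(3*330°))
= 27(cos 270° + i sin 270°)
= -27i


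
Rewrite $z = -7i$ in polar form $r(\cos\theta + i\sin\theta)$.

r = |z| = sqrt(a^2 + b^2) = sqrt((0)^2 + (-7)^2) = sqrt(0 + 49) = sqrt(49) = 7
a = 0 and b < 0, so z lies on the negative imaginary axis: θ = 270°
z = 7(cos 270° + i sin 270°)


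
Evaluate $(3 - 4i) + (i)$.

(3 + 0) + (-4 + 1)i = 3 - 3i


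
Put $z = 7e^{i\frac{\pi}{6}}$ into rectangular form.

a = r cos θ = 7 * sqrt(3)/2 = 7*sqrt(3)/2
b = r sin θ = 7 * 1/2 = 7/2
z = 7*sqrt(3)/2 + (7/2)i


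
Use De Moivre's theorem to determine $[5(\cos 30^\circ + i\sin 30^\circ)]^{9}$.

By De Moivre: z^n = r^n(cos(nθ) + i sin(nθ))
= 5^9(cos(9*30°) + i sin(9*30°))
= 1953125(cos 270° + i sin 270°)
= -1953125i


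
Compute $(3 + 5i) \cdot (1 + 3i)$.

(a1*a2 - b1*b2) + (a1*b2 + b1*a2)i
= (3 - 15) + (9 + 5)i
= -12 + 14i


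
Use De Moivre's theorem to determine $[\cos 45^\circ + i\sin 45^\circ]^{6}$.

By De Moivre: z^n = r^n(cos(nθ) + i sin(nθ))
= 1^6(cos(6*45°) + i sin(6*45°))
= 1(cos 270° + i sin 270°)
= -i


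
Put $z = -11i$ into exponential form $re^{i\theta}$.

r = |z| = sqrt((0)^2 + (-11)^2) = sqrt(0 + 121) = sqrt(121) = 11
a = 0 and b < 0, so z lies on the negative imaginary axis: θ = -90° = -π/2
z = 11e^(-i*π/2)


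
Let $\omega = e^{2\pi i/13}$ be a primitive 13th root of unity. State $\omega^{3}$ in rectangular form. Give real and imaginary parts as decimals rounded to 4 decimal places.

ω^3 = e^(2πi·3/13) = e^(i·6π/13)
= cos(6π/13) + i sin(6π/13)
= 0.1205 + 0.9927i


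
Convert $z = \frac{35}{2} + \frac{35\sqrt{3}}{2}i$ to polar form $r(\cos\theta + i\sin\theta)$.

r = |z| = sqrt(a^2 + b^2) = sqrt((35/2)^2 + (35*sqrt(3)/2)^2) = sqrt(1225/4 + 3675/4) = sqrt(1225) = 35
θ = arctan(b/a) = arctan(30.3109/17.5) (quadrant-adjusted) = 60°
z = 35(cos 60° + i sin 60°)


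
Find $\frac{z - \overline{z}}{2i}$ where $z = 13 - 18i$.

z - conjugate(z) = 2bi
(z - conjugate(z))/(2i) = 2bi/(2i) = b = -18


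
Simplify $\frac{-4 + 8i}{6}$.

Divisor is real, so divide each part by 6:
= -2/3 + (4/3)i


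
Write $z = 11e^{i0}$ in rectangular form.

a = r cos θ = 11 * 1 = 11
b = r sin θ = 11 * 0 = 0
z = 11


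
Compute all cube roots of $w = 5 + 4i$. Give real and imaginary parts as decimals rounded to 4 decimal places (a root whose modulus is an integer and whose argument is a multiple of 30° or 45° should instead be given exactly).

|w| = sqrt(41) ≈ 6.403124, arg(w) ≈ 38.659808°
Root modulus = sqrt(41)^(1/3) ≈ 1.856938
Root arguments: θ_k = (arg(w) + 360°k)/3 for k = 0, 1, ..., 2
Compute each root as (root modulus)(cos θ_k + i sin θ_k) using full-precision intermediates, then round to 4 decimal places.
Roots: 1.8102 + 0.4141i, -1.2637 + 1.3606i, -0.5464 - 1.7747i


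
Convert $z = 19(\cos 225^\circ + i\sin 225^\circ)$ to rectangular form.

a = r cos θ = 19 * -sqrt(2)/2 = -19*sqrt(2)/2
b = r sin θ = 19 * -sqrt(2)/2 = -19*sqrt(2)/2
z = -19*sqrt(2)/2 - (19*sqrt(2)/2)i


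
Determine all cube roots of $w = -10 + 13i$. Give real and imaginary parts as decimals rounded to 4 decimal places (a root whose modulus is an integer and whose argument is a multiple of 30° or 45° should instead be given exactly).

|w| = sqrt(269) ≈ 16.401219, arg(w) ≈ 127.568592°
Root modulus = sqrt(269)^(1/3) ≈ 2.540731
Root arguments: θ_k = (arg(w) + 360°k)/3 for k = 0, 1, ..., 2
Compute each root as (root modulus)(cos θ_k + i sin θ_k) using full-precision intermediates, then round to 4 decimal places.
Roots: 1.8725 + 1.7172i, -2.4234 + 0.7630i, 0.5509 - 2.4803i


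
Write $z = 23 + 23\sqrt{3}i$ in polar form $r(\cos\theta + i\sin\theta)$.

r = |z| = sqrt(a^2 + b^2) = sqrt((23)^2 + (23*sqrt(3))^2) = sqrt(529 + 1587) = sqrt(2116) = 46
θ = arctan(b/a) = arctan(39.8372/23) (quadrant-adjusted) = 60°
z = 46(cos 60° + i sin 60°)


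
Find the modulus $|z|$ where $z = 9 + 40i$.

|z| = sqrt(a^2 + b^2) = sqrt(9^2 + 40^2) = sqrt(1681) = 41


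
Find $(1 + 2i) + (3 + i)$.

(1 + 3) + (2 + 1)i = 4 + 3i


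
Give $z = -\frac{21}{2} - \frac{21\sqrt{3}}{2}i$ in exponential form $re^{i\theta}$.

r = |z| = sqrt((-21/2)^2 + (-21*sqrt(3)/2)^2) = sqrt(441/4 + 1323/4) = sqrt(441) = 21
θ = arctan(b/a) = arctan(-18.1865/-10.5) (quadrant-adjusted) = -120° = -2π/3
z = 21e^(-i*2π/3)


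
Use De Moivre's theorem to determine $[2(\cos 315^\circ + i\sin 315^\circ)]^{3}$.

By De Moivre: z^n = r^n(cos(nθ) + i sin(nθ))
= 2^3(cos(3*315°) + i sin(3*315°))
= 8(cos 225° + i sin 225°)
= -4*sqrt(2) - 4*sqrt(2)i


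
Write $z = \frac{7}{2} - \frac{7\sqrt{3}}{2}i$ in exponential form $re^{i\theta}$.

r = |z| = sqrt((7/2)^2 + (-7*sqrt(3)/2)^2) = sqrt(49/4 + 147/4) = sqrt(49) = 7
θ = arctan(b/a) = arctan(-6.0622/3.5) (quadrant-adjusted) = -60° = -π/3
z = 7e^(-i*π/3)


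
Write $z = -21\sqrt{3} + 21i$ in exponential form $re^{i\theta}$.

r = |z| = sqrt((-21*sqrt(3))^2 + (21)^2) = sqrt(1323 + 441) = sqrt(1764) = 42
θ = arctan(b/a) = arctan(21/-36.3731) (quadrant-adjusted) = 150° = 5π/6
z = 42e^(i*5π/6)


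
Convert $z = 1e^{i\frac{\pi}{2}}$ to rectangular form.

a = r cos θ = 1 * 0 = 0
b = r sin θ = 1 * 1 = 1
z = i


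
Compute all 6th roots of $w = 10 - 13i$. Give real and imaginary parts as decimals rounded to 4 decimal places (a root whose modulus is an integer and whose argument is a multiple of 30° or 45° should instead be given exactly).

|w| = sqrt(269) ≈ 16.401219, arg(w) ≈ 307.568592°
Root modulus = sqrt(269)^(1/6) ≈ 1.593967
Root arguments: θ_k = (arg(w) + 360°k)/6 for k = 0, 1, ..., 5
Compute each root as (root modulus)(cos θ_k + i sin θ_k) using full-precision intermediates, then round to 4 decimal places.
Roots: 0.9975 + 1.2433i, -0.5780 + 1.4855i, -1.5755 + 0.2422i, -0.9975 - 1.2433i, 0.5780 - 1.4855i, 1.5755 - 0.2422i


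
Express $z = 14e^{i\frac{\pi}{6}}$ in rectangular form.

a = r cos θ = 14 * sqrt(3)/2 = 7*sqrt(3)
b = r sin θ = 14 * 1/2 = 7
z = 7*sqrt(3) + 7i


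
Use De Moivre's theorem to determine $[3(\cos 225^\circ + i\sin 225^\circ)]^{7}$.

By De Moivre: z^n = r^n(cos(nθ) + i sin(nθ))
= 3^7(cos(7*225°) + i sin(7*225°))
= 2187(cos 135° + i sin 135°)
= -2187*sqrt(2)/2 + (2187*sqrt(2)/2)i


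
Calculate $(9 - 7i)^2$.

(a + bi)^2 = a^2 - b^2 + 2abi
= 9^2 - (-7)^2 + 2*9*(-7)i
= 32 - 126i


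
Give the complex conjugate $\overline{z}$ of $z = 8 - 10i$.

If z = a + bi, then conjugate(z) = a - bi
conjugate(8 - 10i) = 8 + 10i


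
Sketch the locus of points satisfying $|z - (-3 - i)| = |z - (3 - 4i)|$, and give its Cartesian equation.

|z - z1| = |z - z2| means z is equidistant from z1 and z2,
i.e. the perpendicular bisector of the segment from (-3, -1) to (3, -4) (midpoint (0, -5/2)).
With z = x + yi, square both sides:
(x - (-3))^2 + (y - (-1))^2 = (x - 3)^2 + (y - (-4))^2
The x^2 and y^2 terms cancel: 12x + (-6)y = 25 - 10 = 15
Simplify: 4x - 2y = 5
Locus: Perpendicular bisector of the segment from (-3, -1) to (3, -4): the line 4x - 2y = 5


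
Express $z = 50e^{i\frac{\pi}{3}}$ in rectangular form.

a = r cos θ = 50 * 1/2 = 25
b = r sin θ = 50 * sqrt(3)/2 = 25*sqrt(3)
z = 25 + 25*sqrt(3)i


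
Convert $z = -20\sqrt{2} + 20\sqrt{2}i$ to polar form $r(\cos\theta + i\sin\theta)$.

r = |z| = sqrt(a^2 + b^2) = sqrt((-20*sqrt(2))^2 + (20*sqrt(2))^2) = sqrt(800 + 800) = sqrt(1600) = 40
θ = arctan(b/a) = arctan(28.2843/-28.2843) (quadrant-adjusted) = 135°
z = 40(cos 135° + i sin 135°)


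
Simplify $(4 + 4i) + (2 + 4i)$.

(4 + 2) + (4 + 4)i = 6 + 8i


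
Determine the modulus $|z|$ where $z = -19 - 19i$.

|z| = sqrt(a^2 + b^2) = sqrt((-19)^2 + (-19)^2) = sqrt(722) = sqrt(722)


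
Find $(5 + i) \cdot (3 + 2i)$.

(a1*a2 - b1*b2) + (a1*b2 + b1*a2)i
= (15 - 2) + (10 + 3)i
= 13 + 13i


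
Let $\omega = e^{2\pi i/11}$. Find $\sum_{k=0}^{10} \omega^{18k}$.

Let ζ = ω^18 = e^(2πi·18/11). Since 11 ∤ 18, ζ ≠ 1.
Sum = Σ_{k=0}^{10} ζ^k = (ζ^11 - 1)/(ζ - 1) = (ω^{18·11} - 1)/(ζ - 1) = (1 - 1)/(ζ - 1) = 0


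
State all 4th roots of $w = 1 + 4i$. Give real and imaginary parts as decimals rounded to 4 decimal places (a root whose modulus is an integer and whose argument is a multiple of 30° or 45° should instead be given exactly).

|w| = sqrt(17) ≈ 4.123106, arg(w) ≈ 75.963757°
Root modulus = sqrt(17)^(1/4) ≈ 1.424971
Root arguments: θ_k = (arg(w) + 360°k)/4 for k = 0, 1, ..., 3
Compute each root as (root modulus)(cos θ_k + i sin θ_k) using full-precision intermediates, then round to 4 decimal places.
Roots: 1.3474 + 0.4637i, -0.4637 + 1.3474i, -1.3474 - 0.4637i, 0.4637 - 1.3474i


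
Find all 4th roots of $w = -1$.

|w| = 1, arg(w) = 180°
Root modulus = 1^(1/4) = 1
Root arguments: θ_k = (180° + 360°k)/4 for k = 0, 1, ..., 3
Roots: sqrt(2)/2 + (sqrt(2)/2)i, -sqrt(2)/2 + (sqrt(2)/2)i, -sqrt(2)/2 - (sqrt(2)/2)i, sqrt(2)/2 - (sqrt(2)/2)i


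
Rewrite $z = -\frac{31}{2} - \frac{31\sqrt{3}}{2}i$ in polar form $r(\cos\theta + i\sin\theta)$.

r = |z| = sqrt(a^2 + b^2) = sqrt((-31/2)^2 + (-31*sqrt(3)/2)^2) = sqrt(961/4 + 2883/4) = sqrt(961) = 31
θ = arctan(b/a) = arctan(-26.8468/-15.5) (quadrant-adjusted) = 240°
z = 31(cos 240° + i sin 240°)


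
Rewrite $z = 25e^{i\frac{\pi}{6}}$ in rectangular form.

a = r cos θ = 25 * sqrt(3)/2 = 25*sqrt(3)/2
b = r sin θ = 25 * 1/2 = 25/2
z = 25*sqrt(3)/2 + (25/2)i


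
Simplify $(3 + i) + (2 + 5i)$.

(3 + 2) + (1 + 5)i = 5 + 6i


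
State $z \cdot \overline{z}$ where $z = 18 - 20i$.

z * conjugate(z) = |z|^2 = a^2 + b^2
= 18^2 + (-20)^2 = 724


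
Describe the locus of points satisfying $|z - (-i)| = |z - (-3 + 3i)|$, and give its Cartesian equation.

|z - z1| = |z - z2| means z is equidistant from z1 and z2,
i.e. the perpendicular bisector of the segment from (0, -1) to (-3, 3) (midpoint (-3/2, 1)).
With z = x + yi, square both sides:
(x - 0)^2 + (y - (-1))^2 = (x - (-3))^2 + (y - 3)^2
The x^2 and y^2 terms cancel: -6x + 8y = 18 - 1 = 17
Simplify: 6x - 8y = -17
Locus: Perpendicular bisector of the segment from (0, -1) to (-3, 3): the line 6x - 8y = -17


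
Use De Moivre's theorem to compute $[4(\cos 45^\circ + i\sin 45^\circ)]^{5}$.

By De Moivre: z^n = r^n(cos(nθ) + i sin(nθ))
= 4^5(cos(5*45°) + i sin(5*45°))
= 1024(cos 225° + i sin 225°)
= -512*sqrt(2) - 512*sqrt(2)i


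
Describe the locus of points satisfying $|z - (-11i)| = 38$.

|z - z0| = r describes a circle centered at z0 with radius r
Here z0 = -11i and r = 38
Locus: Circle centered at (0, -11) with radius 38


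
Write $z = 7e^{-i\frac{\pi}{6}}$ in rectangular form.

a = r cos θ = 7 * sqrt(3)/2 = 7*sqrt(3)/2
b = r sin θ = 7 * -1/2 = -7/2
z = 7*sqrt(3)/2 - (7/2)i


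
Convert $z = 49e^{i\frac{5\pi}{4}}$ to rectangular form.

a = r cos θ = 49 * -sqrt(2)/2 = -49*sqrt(2)/2
b = r sin θ = 49 * -sqrt(2)/2 = -49*sqrt(2)/2
z = -49*sqrt(2)/2 - (49*sqrt(2)/2)i


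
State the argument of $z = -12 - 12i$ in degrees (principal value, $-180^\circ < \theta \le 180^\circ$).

θ = arctan(b/a) = arctan(-12/-12) (quadrant-adjusted) = -135°


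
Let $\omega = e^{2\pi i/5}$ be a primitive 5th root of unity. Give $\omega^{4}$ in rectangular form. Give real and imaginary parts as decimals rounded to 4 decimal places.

ω^4 = e^(2πi·4/5) = e^(i·8π/5)
= cos(8π/5) + i sin(8π/5)
= 0.3090 - 0.9511i


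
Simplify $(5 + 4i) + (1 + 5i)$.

(5 + 1) + (4 + 5)i = 6 + 9i


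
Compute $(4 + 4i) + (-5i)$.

(4 + 0) + (4 + (-5))i = 4 - i


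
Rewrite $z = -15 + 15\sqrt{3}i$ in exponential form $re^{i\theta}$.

r = |z| = sqrt((-15)^2 + (15*sqrt(3))^2) = sqrt(225 + 675) = sqrt(900) = 30
θ = arctan(b/a) = arctan(25.9808/-15) (quadrant-adjusted) = 120° = 2π/3
z = 30e^(i*2π/3)


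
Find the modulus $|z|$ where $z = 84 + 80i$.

|z| = sqrt(a^2 + b^2) = sqrt(84^2 + 80^2) = sqrt(13456) = 116


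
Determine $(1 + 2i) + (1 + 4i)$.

(1 + 1) + (2 + 4)i = 2 + 6i


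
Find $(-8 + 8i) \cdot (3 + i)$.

(a1*a2 - b1*b2) + (a1*b2 + b1*a2)i
= (-24 - 8) + (-8 + 24)i
= -32 + 16i


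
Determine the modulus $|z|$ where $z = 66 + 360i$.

|z| = sqrt(a^2 + b^2) = sqrt(66^2 + 360^2) = sqrt(133956) = 366


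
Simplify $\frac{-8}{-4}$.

Divisor is real, so divide each part by -4:
= 2


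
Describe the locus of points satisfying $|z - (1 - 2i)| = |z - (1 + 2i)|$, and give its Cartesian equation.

|z - z1| = |z - z2| means z is equidistant from z1 and z2,
i.e. the perpendicular bisector of the segment from (1, -2) to (1, 2) (midpoint (1, 0)).
With z = x + yi, square both sides:
(x - 1)^2 + (y - (-2))^2 = (x - 1)^2 + (y - 2)^2
The x^2 and y^2 terms cancel: 0x + 8y = 5 - 5 = 0
Simplify: y = 0
Locus: Perpendicular bisector of the segment from (1, -2) to (1, 2): the line y = 0


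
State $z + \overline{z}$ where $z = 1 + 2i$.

z + conjugate(z) = (a + bi) + (a - bi) = 2a
= 2 * 1 = 2


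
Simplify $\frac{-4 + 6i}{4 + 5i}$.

Multiply numerator and denominator by conjugate (4 - 5i):
= (-4 + 6i)(4 - 5i) / (4^2 + 5^2)
= (14 + 44i) / 41
= 14/41 + (44/41)i


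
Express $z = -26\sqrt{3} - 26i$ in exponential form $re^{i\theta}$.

r = |z| = sqrt((-26*sqrt(3))^2 + (-26)^2) = sqrt(2028 + 676) = sqrt(2704) = 52
θ = arctan(b/a) = arctan(-26/-45.0333) (quadrant-adjusted) = 210° = 7π/6
z = 52e^(i*7π/6)


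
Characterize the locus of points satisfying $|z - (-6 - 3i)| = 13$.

|z - z0| = r describes a circle centered at z0 with radius r
Here z0 = -6 - 3i and r = 13
Locus: Circle centered at (-6, -3) with radius 13


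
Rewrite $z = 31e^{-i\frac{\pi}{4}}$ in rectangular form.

a = r cos θ = 31 * sqrt(2)/2 = 31*sqrt(2)/2
b = r sin θ = 31 * -sqrt(2)/2 = -31*sqrt(2)/2
z = 31*sqrt(2)/2 - (31*sqrt(2)/2)i


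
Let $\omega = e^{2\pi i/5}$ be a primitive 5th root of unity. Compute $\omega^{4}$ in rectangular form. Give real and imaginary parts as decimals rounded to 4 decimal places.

ω^4 = e^(2πi·4/5) = e^(i·8π/5)
= cos(8π/5) + i sin(8π/5)
= 0.3090 - 0.9511i


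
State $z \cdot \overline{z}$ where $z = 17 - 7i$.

z * conjugate(z) = |z|^2 = a^2 + b^2
= 17^2 + (-7)^2 = 338


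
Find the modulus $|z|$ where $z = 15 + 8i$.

|z| = sqrt(a^2 + b^2) = sqrt(15^2 + 8^2) = sqrt(289) = 17


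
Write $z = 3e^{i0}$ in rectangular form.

a = r cos θ = 3 * 1 = 3
b = r sin θ = 3 * 0 = 0
z = 3


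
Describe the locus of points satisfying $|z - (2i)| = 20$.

|z - z0| = r describes a circle centered at z0 with radius r
Here z0 = 2i and r = 20
Locus: Circle centered at (0, 2) with radius 20


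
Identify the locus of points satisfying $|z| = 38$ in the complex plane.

|z| = 38 means sqrt(x^2 + y^2) = 38
This is a circle of radius 38 centered at the origin


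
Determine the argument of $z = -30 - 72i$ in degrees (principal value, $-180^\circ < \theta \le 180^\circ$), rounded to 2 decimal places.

θ = arctan(b/a) = arctan(-72/-30) (quadrant-adjusted) = -112.62°


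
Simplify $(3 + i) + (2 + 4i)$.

(3 + 2) + (1 + 4)i = 5 + 5i


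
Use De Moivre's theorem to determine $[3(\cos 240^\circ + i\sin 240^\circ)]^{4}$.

By De Moivre: z^n = r^n(cos(nθ) + i sin(nθ))
= 3^4(cos(4*240°) + i sin(4*240°))
= 81(cos 240° + i sin 240°)
= -81/2 - (81*sqrt(3)/2)i


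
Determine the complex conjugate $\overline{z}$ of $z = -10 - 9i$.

If z = a + bi, then conjugate(z) = a - bi
conjugate(-10 - 9i) = -10 + 9i


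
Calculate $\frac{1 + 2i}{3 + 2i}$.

Multiply numerator and denominator by conjugate (3 - 2i):
= (1 + 2i)(3 - 2i) / (3^2 + 2^2)
= (7 + 4i) / 13
= 7/13 + (4/13)i


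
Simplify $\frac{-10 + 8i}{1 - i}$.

Multiply numerator and denominator by conjugate (1 + i):
= (-10 + 8i)(1 + i) / (1^2 + (-1)^2)
= (-18 - 2i) / 2
= -9 - i


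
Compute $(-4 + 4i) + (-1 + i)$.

(-4 + (-1)) + (4 + 1)i = -5 + 5i


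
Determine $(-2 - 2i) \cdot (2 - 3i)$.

(a1*a2 - b1*b2) + (a1*b2 + b1*a2)i
= (-4 - 6) + (6 + (-4))i
= -10 + 2i


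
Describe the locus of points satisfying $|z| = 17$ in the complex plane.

|z| = 17 means sqrt(x^2 + y^2) = 17
This is a circle of radius 17 centered at the origin


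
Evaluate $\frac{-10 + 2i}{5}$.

Divisor is real, so divide each part by 5:
= -2 + (2/5)i


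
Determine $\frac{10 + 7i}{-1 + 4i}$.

Multiply numerator and denominator by conjugate (-1 - 4i):
= (10 + 7i)(-1 - 4i) / ((-1)^2 + 4^2)
= (18 - 47i) / 17
= 18/17 - (47/17)i


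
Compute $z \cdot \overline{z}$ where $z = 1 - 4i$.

z * conjugate(z) = |z|^2 = a^2 + b^2
= 1^2 + (-4)^2 = 17


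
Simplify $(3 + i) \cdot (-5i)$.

(a1*a2 - b1*b2) + (a1*b2 + b1*a2)i
= (0 - (-5)) + (-15 + 0)i
= 5 - 15i


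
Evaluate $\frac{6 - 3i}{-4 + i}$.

Multiply numerator and denominator by conjugate (-4 - i):
= (6 - 3i)(-4 - i) / ((-4)^2 + 1^2)
= (-27 + 6i) / 17
= -27/17 + (6/17)i


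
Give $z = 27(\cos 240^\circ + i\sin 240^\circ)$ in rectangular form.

a = r cos θ = 27 * -1/2 = -27/2
b = r sin θ = 27 * -sqrt(3)/2 = -27*sqrt(3)/2
z = -27/2 - (27*sqrt(3)/2)i


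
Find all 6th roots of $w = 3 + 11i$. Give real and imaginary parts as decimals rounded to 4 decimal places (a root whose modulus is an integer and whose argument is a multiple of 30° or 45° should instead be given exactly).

|w| = sqrt(130) ≈ 11.401754, arg(w) ≈ 74.744881°
Root modulus = sqrt(130)^(1/6) ≈ 1.500244
Root arguments: θ_k = (arg(w) + 360°k)/6 for k = 0, 1, ..., 5
Compute each root as (root modulus)(cos θ_k + i sin θ_k) using full-precision intermediates, then round to 4 decimal places.
Roots: 1.4649 + 0.3236i, 0.4522 + 1.4305i, -1.0127 + 1.1068i, -1.4649 - 0.3236i, -0.4522 - 1.4305i, 1.0127 - 1.1068i


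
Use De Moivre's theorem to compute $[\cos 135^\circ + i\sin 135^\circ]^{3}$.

By De Moivre: z^n = r^n(cos(nθ) + i sin(nθ))
= 1^3(cos(3*135°) + i sin(3*135°))
= 1(cos 45° + i sin 45°)
= sqrt(2)/2 + (sqrt(2)/2)i


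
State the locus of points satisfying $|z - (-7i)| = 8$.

|z - z0| = r describes a circle centered at z0 with radius r
Here z0 = -7i and r = 8
Locus: Circle centered at (0, -7) with radius 8


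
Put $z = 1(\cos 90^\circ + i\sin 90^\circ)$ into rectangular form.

a = r cos θ = 1 * 0 = 0
b = r sin θ = 1 * 1 = 1
z = i


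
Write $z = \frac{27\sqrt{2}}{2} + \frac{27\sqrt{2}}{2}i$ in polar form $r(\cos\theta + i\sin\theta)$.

r = |z| = sqrt(a^2 + b^2) = sqrt((27*sqrt(2)/2)^2 + (27*sqrt(2)/2)^2) = sqrt(729/2 + 729/2) = sqrt(729) = 27
θ = arctan(b/a) = arctan(19.0919/19.0919) (quadrant-adjusted) = 45°
z = 27(cos 45° + i sin 45°)


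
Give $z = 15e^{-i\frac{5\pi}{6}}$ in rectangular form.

a = r cos θ = 15 * -sqrt(3)/2 = -15*sqrt(3)/2
b = r sin θ = 15 * -1/2 = -15/2
z = -15*sqrt(3)/2 - (15/2)i


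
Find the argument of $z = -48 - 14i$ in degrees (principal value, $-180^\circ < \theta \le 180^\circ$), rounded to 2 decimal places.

θ = arctan(b/a) = arctan(-14/-48) (quadrant-adjusted) = -163.74°


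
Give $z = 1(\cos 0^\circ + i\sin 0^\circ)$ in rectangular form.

a = r cos θ = 1 * 1 = 1
b = r sin θ = 1 * 0 = 0
z = 1


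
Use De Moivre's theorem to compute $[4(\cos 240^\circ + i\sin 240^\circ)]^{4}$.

By De Moivre: z^n = r^n(cos(nθ) + i sin(nθ))
= 4^4(cos(4*240°) + i sin(4*240°))
= 256(cos 240° + i sin 240°)
= -128 - 128*sqrt(3)i


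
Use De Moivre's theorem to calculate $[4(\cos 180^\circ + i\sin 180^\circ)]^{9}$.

By De Moivre: z^n = r^n(cos(nθ) + i sin(nθ))
= 4^9(cos(9*180°) + i sin(9*180°))
= 262144(cos 180° + i sin 180°)
= -262144


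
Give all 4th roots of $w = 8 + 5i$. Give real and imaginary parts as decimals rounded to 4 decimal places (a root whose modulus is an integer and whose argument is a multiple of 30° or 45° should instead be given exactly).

|w| = sqrt(89) ≈ 9.433981, arg(w) ≈ 32.005383°
Root modulus = sqrt(89)^(1/4) ≈ 1.752563
Root arguments: θ_k = (arg(w) + 360°k)/4 for k = 0, 1, ..., 3
Compute each root as (root modulus)(cos θ_k + i sin θ_k) using full-precision intermediates, then round to 4 decimal places.
Roots: 1.7355 + 0.2440i, -0.2440 + 1.7355i, -1.7355 - 0.2440i, 0.2440 - 1.7355i
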